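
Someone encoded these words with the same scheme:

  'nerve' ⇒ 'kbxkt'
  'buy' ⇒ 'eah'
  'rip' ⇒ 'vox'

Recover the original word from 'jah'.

The output letters match the input read backwards, each shifted +6: nerve reversed is evren. Read the word backwards and shift each letter +6.
Decoding jah: shift back: j−6=d, a−6=u, h−6=b → dub; then reverse → bud.

bud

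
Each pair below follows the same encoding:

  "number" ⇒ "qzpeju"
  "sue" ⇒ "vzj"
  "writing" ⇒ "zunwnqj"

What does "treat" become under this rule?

wujfw

Vowels shift forward by 5 and consonants shift forward by 3.
On treat: t(cons)+3=w, r(cons)+3=u, e(vowel)+5=j, a(vowel)+5=f, t(cons)+3=w.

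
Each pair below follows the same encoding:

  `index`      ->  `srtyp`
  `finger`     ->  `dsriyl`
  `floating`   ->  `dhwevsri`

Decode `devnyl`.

i(8)→s(18) and n(13)→r(17) fit y≡5x+4 (mod 26); the inverse of 5 mod 26 is 21. This is an affine cipher: with a=0,…,z=25, each position x becomes (5x+4) mod 26.
Decoding devnyl: d(3)→21·(3−4)≡5=f; e(4)→21·(4−4)≡0=a; v(21)→21·(21−4)≡19=t; n(13)→21·(13−4)≡7=h; y(24)→21·(24−4)≡4=e; l(11)→21·(11−4)≡17=r (all mod 26).

father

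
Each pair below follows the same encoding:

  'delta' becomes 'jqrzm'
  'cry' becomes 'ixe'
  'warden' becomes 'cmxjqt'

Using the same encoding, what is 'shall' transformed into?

The shift depends on letter class: consonant d→j is +6, but vowel e→q is +12. Vowels shift forward by 12 and consonants shift forward by 6.
On shall: s(cons)+6=y, h(cons)+6=n, a(vowel)+12=m, l(cons)+6=r, l(cons)+6=r.

ynmrr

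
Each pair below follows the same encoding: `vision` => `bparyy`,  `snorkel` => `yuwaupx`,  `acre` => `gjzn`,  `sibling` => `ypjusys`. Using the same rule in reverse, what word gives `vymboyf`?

In vision: v→b is +6, i→p is +7, s→a is +8, i→r is +9 — the shift increases by 1 each position. Letter i (0-indexed) is shifted by i+6, so successive shifts are 6, 7, 8, ….
Undoing it on vymboyf: v−6=p, y−7=r, m−8=e, b−9=s, o−10=e, y−11=n, f−12=t.

present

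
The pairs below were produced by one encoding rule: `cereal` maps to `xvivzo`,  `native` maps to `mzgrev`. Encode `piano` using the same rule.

krzml

Each pair mirrors across the alphabet (c↔x, e↔v, r↔i): positions sum to 25. Letters are reflected about the middle of the alphabet (position → 25−position): Atbash.
For piano: p↔k, i↔r, a↔z, n↔m, o↔l.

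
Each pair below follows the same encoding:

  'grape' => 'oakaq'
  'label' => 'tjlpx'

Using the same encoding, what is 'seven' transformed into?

In grape: g→o is +8, r→a is +9, a→k is +10, p→a is +11 — the shift increases by 1 each position. The shift increases by 1 at each position, starting from +8: 8, 9, 10, ….
Applying it to seven: s+8=a, e+9=n, v+10=f, e+11=p, n+12=z.

anfpz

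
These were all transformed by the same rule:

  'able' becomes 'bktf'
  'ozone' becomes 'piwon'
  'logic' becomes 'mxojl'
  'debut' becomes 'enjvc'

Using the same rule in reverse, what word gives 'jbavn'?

Shifts by position in able: pos 0: a→b (+1), pos 1: b→k (+9), pos 2: l→t (+8), pos 3: e→f (+1) — repeating every 3. It's a Vigenère-style cipher with numeric key [1,9,8]: position i shifts by key[i mod 3].
Reversing it on jbavn: j−1=i, b−9=s, a−8=s, v−1=u, n−9=e.

issue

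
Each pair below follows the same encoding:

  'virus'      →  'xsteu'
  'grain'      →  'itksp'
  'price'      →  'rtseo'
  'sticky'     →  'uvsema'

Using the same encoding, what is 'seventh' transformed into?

uoxopvj

The shift depends on letter class: consonant v→x is +2, but vowel i→s is +10. The rule splits by letter class: vowels +10, consonants +2.
For seventh: s(cons)+2=u, e(vowel)+10=o, v(cons)+2=x, e(vowel)+10=o, n(cons)+2=p, t(cons)+2=v, h(cons)+2=j.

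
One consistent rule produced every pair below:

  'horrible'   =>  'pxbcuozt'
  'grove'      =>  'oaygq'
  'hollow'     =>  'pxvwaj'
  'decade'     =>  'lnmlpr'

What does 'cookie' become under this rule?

In horrible: h→p is +8, o→x is +9, r→b is +10, r→c is +11 — the shift increases by 1 each position. The shift increases by 1 at each position, starting from +8: 8, 9, 10, ….
Applying it to cookie: c+8=k, o+9=x, o+10=y, k+11=v, i+12=u, e+13=r.

kxyvur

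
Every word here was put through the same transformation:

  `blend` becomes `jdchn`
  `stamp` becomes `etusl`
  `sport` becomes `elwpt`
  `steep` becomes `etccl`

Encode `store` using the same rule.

b(1)→j(9) and l(11)→d(3) fit y≡15x+20 (mod 26); the inverse of 15 mod 26 is 7. Treating letters as 0–25, the rule is x ↦ 15x + 20 (mod 26).
For store: s(18)→15·18+20≡4=e; t(19)→15·19+20≡19=t; o(14)→15·14+20≡22=w; r(17)→15·17+20≡15=p; e(4)→15·4+20≡2=c (all mod 26).

etwpc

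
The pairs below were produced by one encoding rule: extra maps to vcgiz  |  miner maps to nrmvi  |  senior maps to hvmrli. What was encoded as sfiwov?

This is the alphabet-reversal cipher (Atbash): a becomes z, b becomes y, etc.
Undoing it on sfiwov: s↔h, f↔u, i↔r, w↔d, o↔l, v↔e.

hurdle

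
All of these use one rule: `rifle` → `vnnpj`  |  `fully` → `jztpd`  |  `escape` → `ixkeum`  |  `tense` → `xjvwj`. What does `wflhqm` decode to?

Shifts by position in rifle: pos 0: r→v (+4), pos 1: i→n (+5), pos 2: f→n (+8), pos 3: l→p (+4), pos 4: e→j (+5) — repeating every 3. A repeating key of period 3 is used — shifts +4, +5, +8 over and over.
Decoding wflhqm: w−4=s, f−5=a, l−8=d, h−4=d, q−5=l, m−8=e.

saddle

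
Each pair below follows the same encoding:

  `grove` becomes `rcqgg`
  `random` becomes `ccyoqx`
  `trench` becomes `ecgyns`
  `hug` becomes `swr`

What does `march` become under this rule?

xccns

The shift depends on letter class: consonant g→r is +11, but vowel o→q is +2. Two shifts are in play — +2 for a/e/i/o/u, +11 for every other letter.
On march: m(cons)+11=x, a(vowel)+2=c, r(cons)+11=c, c(cons)+11=n, h(cons)+11=s.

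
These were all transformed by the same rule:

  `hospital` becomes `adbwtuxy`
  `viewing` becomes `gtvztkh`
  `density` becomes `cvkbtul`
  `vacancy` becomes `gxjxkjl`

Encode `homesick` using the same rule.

Each letter's alphabet position (a=0..z=25) is mapped through 19·x+23 mod 26 — an affine cipher.
For homesick: h(7)→19·7+23≡0=a; o(14)→19·14+23≡3=d; m(12)→19·12+23≡17=r; e(4)→19·4+23≡21=v; s(18)→19·18+23≡1=b; i(8)→19·8+23≡19=t; c(2)→19·2+23≡9=j; k(10)→19·10+23≡5=f (all mod 26).

adrvbtjf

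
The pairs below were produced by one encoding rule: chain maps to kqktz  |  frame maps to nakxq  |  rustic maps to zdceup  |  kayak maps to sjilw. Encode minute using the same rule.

urxffr

In chain: c→k is +8, h→q is +9, a→k is +10, i→t is +11 — the shift increases by 1 each position. The shift increases by 1 at each position, starting from +8: 8, 9, 10, ….
For minute: m+8=u, i+9=r, n+10=x, u+11=f, t+12=f, e+13=r.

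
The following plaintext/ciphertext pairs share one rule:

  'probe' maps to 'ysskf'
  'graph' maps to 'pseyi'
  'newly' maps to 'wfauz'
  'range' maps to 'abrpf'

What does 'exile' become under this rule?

A repeating key of period 3 is used — shifts +9, +1, +4 over and over.
Applying it to exile: e+9=n, x+1=y, i+4=m, l+9=u, e+1=f.

nymuf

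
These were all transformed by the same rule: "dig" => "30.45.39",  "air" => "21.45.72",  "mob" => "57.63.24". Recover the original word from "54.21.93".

lay

The formula is n = 3×(alphabet index, a=1) + 18.
Decoding 54.21.93: 54→(54−18)÷3=12=l, 21→(21−18)÷3=1=a, 93→(93−18)÷3=25=y.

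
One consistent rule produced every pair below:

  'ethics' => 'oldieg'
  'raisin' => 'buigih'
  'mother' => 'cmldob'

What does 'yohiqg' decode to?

genius

e(4)→o(14) and t(19)→l(11) fit y≡5x+20 (mod 26); the inverse of 5 mod 26 is 21. This is an affine cipher: with a=0,…,z=25, each position x becomes (5x+20) mod 26.
Undoing it on yohiqg: y(24)→21·(24−20)≡6=g; o(14)→21·(14−20)≡4=e; h(7)→21·(7−20)≡13=n; i(8)→21·(8−20)≡8=i; q(16)→21·(16−20)≡20=u; g(6)→21·(6−20)≡18=s (all mod 26).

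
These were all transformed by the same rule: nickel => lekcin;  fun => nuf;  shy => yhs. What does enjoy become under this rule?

The output letters match the input read backwards: nickel reversed is lekcin. It's just the letters in reverse order.
Applying it to enjoy: reverse → yojne.

yojne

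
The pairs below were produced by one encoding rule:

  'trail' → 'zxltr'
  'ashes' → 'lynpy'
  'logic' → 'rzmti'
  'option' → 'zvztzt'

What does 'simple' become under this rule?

The shift depends on letter class: consonant t→z is +6, but vowel a→l is +11. The rule splits by letter class: vowels +11, consonants +6.
For simple: s(cons)+6=y, i(vowel)+11=t, m(cons)+6=s, p(cons)+6=v, l(cons)+6=r, e(vowel)+11=p.

ytsvrp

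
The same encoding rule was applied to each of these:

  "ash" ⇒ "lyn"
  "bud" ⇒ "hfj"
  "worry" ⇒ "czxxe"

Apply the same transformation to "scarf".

yilxl

The rule splits by letter class: vowels +11, consonants +6.
Applying it to scarf: s(cons)+6=y, c(cons)+6=i, a(vowel)+11=l, r(cons)+6=x, f(cons)+6=l.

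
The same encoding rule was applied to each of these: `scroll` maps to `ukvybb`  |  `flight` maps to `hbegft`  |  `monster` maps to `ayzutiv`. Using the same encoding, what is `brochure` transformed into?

s(18)→u(20) and c(2)→k(10) fit y≡25x+12 (mod 26); the inverse of 25 mod 26 is 25. This is an affine cipher: with a=0,…,z=25, each position x becomes (25x+12) mod 26.
For brochure: b(1)→25·1+12≡11=l; r(17)→25·17+12≡21=v; o(14)→25·14+12≡24=y; c(2)→25·2+12≡10=k; h(7)→25·7+12≡5=f; u(20)→25·20+12≡18=s; r(17)→25·17+12≡21=v; e(4)→25·4+12≡8=i (all mod 26).

lvykfsvi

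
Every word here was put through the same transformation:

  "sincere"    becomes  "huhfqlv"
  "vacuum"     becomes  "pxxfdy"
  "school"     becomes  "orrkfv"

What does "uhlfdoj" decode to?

glacier

Two steps: reverse the string, then apply a Caesar shift of +3.
Decoding uhlfdoj: shift back: u−3=r, h−3=e, l−3=i, f−3=c, d−3=a, o−3=l, j−3=g → reicalg; then reverse → glacier.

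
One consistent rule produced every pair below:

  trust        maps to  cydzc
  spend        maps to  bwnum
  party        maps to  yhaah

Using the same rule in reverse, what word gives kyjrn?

Shifts by position in trust: pos 0: t→c (+9), pos 1: r→y (+7), pos 2: u→d (+9), pos 3: s→z (+7) — repeating every 2. It's a Vigenère-style cipher with numeric key [9,7]: position i shifts by key[i mod 2].
Decoding kyjrn: k−9=b, y−7=r, j−9=a, r−7=k, n−9=e.

brake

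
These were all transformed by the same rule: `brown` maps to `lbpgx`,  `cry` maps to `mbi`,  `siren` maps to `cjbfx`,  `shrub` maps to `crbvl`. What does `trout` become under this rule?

The shift depends on letter class: consonant b→l is +10, but vowel o→p is +1. The rule splits by letter class: vowels +1, consonants +10.
For trout: t(cons)+10=d, r(cons)+10=b, o(vowel)+1=p, u(vowel)+1=v, t(cons)+10=d.

dbpvd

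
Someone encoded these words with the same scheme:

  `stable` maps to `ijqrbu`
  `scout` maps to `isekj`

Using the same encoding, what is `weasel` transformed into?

This is a Caesar cipher with shift 16.
Applying it to weasel: w+16=m, e+16=u, a+16=q, s+16=i, e+16=u, l+16=b.

muqiub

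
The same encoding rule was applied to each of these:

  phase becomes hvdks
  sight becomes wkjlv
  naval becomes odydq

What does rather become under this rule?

The output letters match the input read backwards, each shifted +3: phase reversed is esahp. The word is reversed, then every letter is shifted forward by 3.
For rather: reverse → rehtar; then shift: r+3=u, e+3=h, h+3=k, t+3=w, a+3=d, r+3=u.

uhkwdu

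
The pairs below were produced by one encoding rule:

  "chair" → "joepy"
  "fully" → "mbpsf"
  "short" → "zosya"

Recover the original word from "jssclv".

clover

Shifts by position in chair: pos 0: c→j (+7), pos 1: h→o (+7), pos 2: a→e (+4), pos 3: i→p (+7), pos 4: r→y (+7) — repeating every 3. The shifts repeat in a cycle of length 3: positions 0,1,… shift by +7, +7, +4, then the pattern repeats.
Decoding jssclv: j−7=c, s−7=l, s−4=o, c−7=v, l−7=e, v−4=r.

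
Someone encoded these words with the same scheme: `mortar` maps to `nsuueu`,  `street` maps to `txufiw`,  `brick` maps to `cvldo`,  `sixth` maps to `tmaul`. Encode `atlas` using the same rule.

bxobw

Shifts by position in mortar: pos 0: m→n (+1), pos 1: o→s (+4), pos 2: r→u (+3), pos 3: t→u (+1), pos 4: a→e (+4), pos 5: r→u (+3) — repeating every 3. A repeating key of period 3 is used — shifts +1, +4, +3 over and over.
Applying it to atlas: a+1=b, t+4=x, l+3=o, a+1=b, s+4=w.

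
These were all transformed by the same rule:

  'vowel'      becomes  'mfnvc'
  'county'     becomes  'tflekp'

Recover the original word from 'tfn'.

cow

Compare letters: v→m is +17, o→f is +17, w→n is +17 — a constant shift. It's a constant shift of +17 (ROT17).
Decoding tfn: t−17=c, f−17=o, n−17=w.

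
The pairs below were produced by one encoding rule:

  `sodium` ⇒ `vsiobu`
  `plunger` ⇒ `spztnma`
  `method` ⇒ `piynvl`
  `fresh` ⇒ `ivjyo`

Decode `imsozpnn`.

finished

In sodium: s→v is +3, o→s is +4, d→i is +5, i→o is +6 — the shift increases by 1 each position. The shift increases by 1 at each position, starting from +3: 3, 4, 5, ….
Decoding imsozpnn: i−3=f, m−4=i, s−5=n, o−6=i, z−7=s, p−8=h, n−9=e, n−10=d.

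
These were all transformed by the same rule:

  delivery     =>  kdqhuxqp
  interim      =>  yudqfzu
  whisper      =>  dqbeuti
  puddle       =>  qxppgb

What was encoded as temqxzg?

unleash

The word is reversed, then every letter is shifted forward by 12.
Reversing it on temqxzg: shift back: t−12=h, e−12=s, m−12=a, q−12=e, x−12=l, z−12=n, g−12=u → hsaelnu; then reverse → unleash.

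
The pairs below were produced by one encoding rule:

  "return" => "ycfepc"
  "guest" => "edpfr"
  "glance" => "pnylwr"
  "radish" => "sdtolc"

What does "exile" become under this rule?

pwtip

The output letters match the input read backwards, each shifted +11: return reversed is nruter. The word is reversed, then every letter is shifted forward by 11.
For exile: reverse → elixe; then shift: e+11=p, l+11=w, i+11=t, x+11=i, e+11=p.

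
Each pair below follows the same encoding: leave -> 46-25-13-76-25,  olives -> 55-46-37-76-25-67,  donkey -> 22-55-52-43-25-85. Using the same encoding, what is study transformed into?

l(#12)→46 and e(#5)→25: differences scale by 3, so n = 3·pos + 10. With a=1..z=26, the number is 3·pos + 10.
Applying it to study: s=19→67, t=20→70, u=21→73, d=4→22, y=25→85.

67-70-73-22-85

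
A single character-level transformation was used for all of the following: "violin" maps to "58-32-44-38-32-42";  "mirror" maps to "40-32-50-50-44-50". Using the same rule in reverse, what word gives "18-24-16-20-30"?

With a=1..z=26, the number is 2·pos + 14.
Undoing it on 18-24-16-20-30: 18→(18−14)÷2=2=b, 24→(24−14)÷2=5=e, 16→(16−14)÷2=1=a, 20→(20−14)÷2=3=c, 30→(30−14)÷2=8=h.

beach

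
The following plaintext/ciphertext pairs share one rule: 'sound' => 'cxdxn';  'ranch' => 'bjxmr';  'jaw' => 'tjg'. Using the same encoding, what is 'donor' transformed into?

The shift depends on letter class: consonant s→c is +10, but vowel o→x is +9. Two shifts are in play — +9 for a/e/i/o/u, +10 for every other letter.
Applying it to donor: d(cons)+10=n, o(vowel)+9=x, n(cons)+10=x, o(vowel)+9=x, r(cons)+10=b.

nxxxb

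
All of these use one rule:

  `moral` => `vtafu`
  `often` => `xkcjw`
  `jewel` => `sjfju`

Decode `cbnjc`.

Shifts by position in moral: pos 0: m→v (+9), pos 1: o→t (+5), pos 2: r→a (+9), pos 3: a→f (+5) — repeating every 2. A repeating key of period 2 is used — shifts +9, +5 over and over.
Reversing it on cbnjc: c−9=t, b−5=w, n−9=e, j−5=e, c−9=t.

tweet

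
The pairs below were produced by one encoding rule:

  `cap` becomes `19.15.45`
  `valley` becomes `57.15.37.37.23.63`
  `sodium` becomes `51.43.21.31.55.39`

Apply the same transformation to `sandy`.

51.15.41.21.63

With a=1..z=26, the number is 2·pos + 13.
On sandy: s=19→51, a=1→15, n=14→41, d=4→21, y=25→63.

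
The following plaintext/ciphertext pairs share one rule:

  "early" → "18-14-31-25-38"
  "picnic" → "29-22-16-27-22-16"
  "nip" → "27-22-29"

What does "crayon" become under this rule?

16-31-14-38-28-27

The number is (letter's place in the alphabet, a=1) + 13.
For crayon: c=3→16, r=18→31, a=1→14, y=25→38, o=15→28, n=14→27.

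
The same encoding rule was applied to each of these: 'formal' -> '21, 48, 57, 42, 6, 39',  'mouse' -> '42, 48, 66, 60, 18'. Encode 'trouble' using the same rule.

63, 57, 48, 66, 9, 39, 18

f(#6)→21 and o(#15)→48: differences scale by 3, so n = 3·pos + 3. With a=1..z=26, the number is 3·pos + 3.
On trouble: t=20→63, r=18→57, o=15→48, u=21→66, b=2→9, l=12→39, e=5→18.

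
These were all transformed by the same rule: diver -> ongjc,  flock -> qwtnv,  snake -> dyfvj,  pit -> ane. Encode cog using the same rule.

ntr

Vowels shift forward by 5 and consonants shift forward by 11.
For cog: c(cons)+11=n, o(vowel)+5=t, g(cons)+11=r.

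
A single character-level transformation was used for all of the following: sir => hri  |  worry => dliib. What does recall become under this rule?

ivxzoo

Each pair mirrors across the alphabet (s↔h, i↔r, r↔i): positions sum to 25. This is the alphabet-reversal cipher (Atbash): a becomes z, b becomes y, etc.
Applying it to recall: r↔i, e↔v, c↔x, a↔z, l↔o, l↔o.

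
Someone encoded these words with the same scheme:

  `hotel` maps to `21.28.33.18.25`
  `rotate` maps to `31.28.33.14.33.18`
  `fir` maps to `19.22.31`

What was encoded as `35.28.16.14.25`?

h is letter #8 and maps to 21: an offset of 13. Each letter is replaced by its alphabet position (a=1..z=26) + 13.
Undoing it on 35.28.16.14.25: 35→(35−13)÷1=22=v, 28→(28−13)÷1=15=o, 16→(16−13)÷1=3=c, 14→(14−13)÷1=1=a, 25→(25−13)÷1=12=l.

vocal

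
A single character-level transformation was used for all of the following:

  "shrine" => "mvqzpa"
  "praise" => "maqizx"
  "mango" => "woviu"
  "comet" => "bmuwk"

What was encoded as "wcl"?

duo

The output letters match the input read backwards, each shifted +8: shrine reversed is enirhs. The word is reversed, then every letter is shifted forward by 8.
Reversing it on wcl: shift back: w−8=o, c−8=u, l−8=d → oud; then reverse → duo.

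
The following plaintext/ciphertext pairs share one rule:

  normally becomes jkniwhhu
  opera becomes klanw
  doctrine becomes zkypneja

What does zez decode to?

This is a Caesar cipher with shift 22.
Decoding zez: z−22=d, e−22=i, z−22=d.

did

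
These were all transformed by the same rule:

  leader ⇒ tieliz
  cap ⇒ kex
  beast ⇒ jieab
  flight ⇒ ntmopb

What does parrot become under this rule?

The shift depends on letter class: consonant l→t is +8, but vowel e→i is +4. Vowels shift forward by 4 and consonants shift forward by 8.
For parrot: p(cons)+8=x, a(vowel)+4=e, r(cons)+8=z, r(cons)+8=z, o(vowel)+4=s, t(cons)+8=b.

xezzsb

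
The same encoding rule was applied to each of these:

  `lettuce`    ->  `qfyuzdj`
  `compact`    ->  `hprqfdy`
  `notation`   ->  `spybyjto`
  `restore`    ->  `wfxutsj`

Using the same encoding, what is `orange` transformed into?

Shifts by position in lettuce: pos 0: l→q (+5), pos 1: e→f (+1), pos 2: t→y (+5), pos 3: t→u (+1) — repeating every 2. A repeating key of period 2 is used — shifts +5, +1 over and over.
On orange: o+5=t, r+1=s, a+5=f, n+1=o, g+5=l, e+1=f.

tsfolf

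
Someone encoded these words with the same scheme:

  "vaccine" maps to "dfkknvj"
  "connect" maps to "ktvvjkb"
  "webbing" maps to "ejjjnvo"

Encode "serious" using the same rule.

The shift depends on letter class: consonant v→d is +8, but vowel a→f is +5. The rule splits by letter class: vowels +5, consonants +8.
Applying it to serious: s(cons)+8=a, e(vowel)+5=j, r(cons)+8=z, i(vowel)+5=n, o(vowel)+5=t, u(vowel)+5=z, s(cons)+8=a.

ajzntza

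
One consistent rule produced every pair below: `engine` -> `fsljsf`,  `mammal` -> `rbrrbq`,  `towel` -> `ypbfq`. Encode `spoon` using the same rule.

xupps

Vowels shift forward by 1 and consonants shift forward by 5.
Applying it to spoon: s(cons)+5=x, p(cons)+5=u, o(vowel)+1=p, o(vowel)+1=p, n(cons)+5=s.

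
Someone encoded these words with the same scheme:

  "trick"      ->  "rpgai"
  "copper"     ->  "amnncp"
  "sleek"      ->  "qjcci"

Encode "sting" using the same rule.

Compare letters: t→r is +24, r→p is +24, i→g is +24 — a constant shift. This is a Caesar cipher with shift 24.
Applying it to sting: s+24=q, t+24=r, i+24=g, n+24=l, g+24=e.

qrgle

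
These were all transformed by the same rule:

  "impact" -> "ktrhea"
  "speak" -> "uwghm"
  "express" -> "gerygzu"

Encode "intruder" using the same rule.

Shifts by position in impact: pos 0: i→k (+2), pos 1: m→t (+7), pos 2: p→r (+2), pos 3: a→h (+7) — repeating every 2. The shifts repeat in a cycle of length 2: positions 0,1,… shift by +2, +7, then the pattern repeats.
On intruder: i+2=k, n+7=u, t+2=v, r+7=y, u+2=w, d+7=k, e+2=g, r+7=y.

kuvywkgy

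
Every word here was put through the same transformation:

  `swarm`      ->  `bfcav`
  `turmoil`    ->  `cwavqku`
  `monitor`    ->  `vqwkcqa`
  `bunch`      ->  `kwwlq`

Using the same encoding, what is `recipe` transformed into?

The rule splits by letter class: vowels +2, consonants +9.
On recipe: r(cons)+9=a, e(vowel)+2=g, c(cons)+9=l, i(vowel)+2=k, p(cons)+9=y, e(vowel)+2=g.

aglkyg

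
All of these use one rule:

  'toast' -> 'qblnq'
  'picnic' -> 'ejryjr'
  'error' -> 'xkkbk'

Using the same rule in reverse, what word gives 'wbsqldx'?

voltage

Each letter's alphabet position (a=0..z=25) is mapped through 3·x+11 mod 26 — an affine cipher.
Decoding wbsqldx: w(22)→9·(22−11)≡21=v; b(1)→9·(1−11)≡14=o; s(18)→9·(18−11)≡11=l; q(16)→9·(16−11)≡19=t; l(11)→9·(11−11)≡0=a; d(3)→9·(3−11)≡6=g; x(23)→9·(23−11)≡4=e (all mod 26).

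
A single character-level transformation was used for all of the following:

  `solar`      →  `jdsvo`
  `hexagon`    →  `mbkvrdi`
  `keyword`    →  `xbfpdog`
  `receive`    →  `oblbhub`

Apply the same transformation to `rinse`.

ohijb

s(18)→j(9) and o(14)→d(3) fit y≡21x+21 (mod 26); the inverse of 21 mod 26 is 5. This is an affine cipher: with a=0,…,z=25, each position x becomes (21x+21) mod 26.
Applying it to rinse: r(17)→21·17+21≡14=o; i(8)→21·8+21≡7=h; n(13)→21·13+21≡8=i; s(18)→21·18+21≡9=j; e(4)→21·4+21≡1=b (all mod 26).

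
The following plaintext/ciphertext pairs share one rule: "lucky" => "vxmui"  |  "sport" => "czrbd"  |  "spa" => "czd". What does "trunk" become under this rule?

The shift depends on letter class: consonant l→v is +10, but vowel u→x is +3. Vowels shift forward by 3 and consonants shift forward by 10.
For trunk: t(cons)+10=d, r(cons)+10=b, u(vowel)+3=x, n(cons)+10=x, k(cons)+10=u.

dbxxu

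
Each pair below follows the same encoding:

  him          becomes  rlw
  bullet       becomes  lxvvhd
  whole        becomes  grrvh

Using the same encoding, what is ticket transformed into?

dlmuhd

The shift depends on letter class: consonant h→r is +10, but vowel i→l is +3. Vowels shift forward by 3 and consonants shift forward by 10.
Applying it to ticket: t(cons)+10=d, i(vowel)+3=l, c(cons)+10=m, k(cons)+10=u, e(vowel)+3=h, t(cons)+10=d.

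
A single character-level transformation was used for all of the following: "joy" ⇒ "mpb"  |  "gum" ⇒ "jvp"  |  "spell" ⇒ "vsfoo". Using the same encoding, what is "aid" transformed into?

Two shifts are in play — +1 for a/e/i/o/u, +3 for every other letter.
On aid: a(vowel)+1=b, i(vowel)+1=j, d(cons)+3=g.

bjg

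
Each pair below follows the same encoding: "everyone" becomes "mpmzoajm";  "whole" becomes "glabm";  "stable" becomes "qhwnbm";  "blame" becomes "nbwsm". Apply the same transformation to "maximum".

This is an affine cipher: with a=0,…,z=25, each position x becomes (17x+22) mod 26.
On maximum: m(12)→17·12+22≡18=s; a(0)→17·0+22≡22=w; x(23)→17·23+22≡23=x; i(8)→17·8+22≡2=c; m(12)→17·12+22≡18=s; u(20)→17·20+22≡24=y; m(12)→17·12+22≡18=s (all mod 26).

swxcsys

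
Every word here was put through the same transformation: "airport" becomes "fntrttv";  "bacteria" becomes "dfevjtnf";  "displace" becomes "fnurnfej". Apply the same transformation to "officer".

The shift depends on letter class: consonant r→t is +2, but vowel a→f is +5. Vowels shift forward by 5 and consonants shift forward by 2.
For officer: o(vowel)+5=t, f(cons)+2=h, f(cons)+2=h, i(vowel)+5=n, c(cons)+2=e, e(vowel)+5=j, r(cons)+2=t.

thhnejt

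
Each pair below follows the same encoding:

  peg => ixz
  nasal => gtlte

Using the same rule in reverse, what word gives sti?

Compare letters: p→i is +19, e→x is +19, g→z is +19 — a constant shift. This is a Caesar cipher with shift 19.
Undoing it on sti: s−19=z, t−19=a, i−19=p.

zap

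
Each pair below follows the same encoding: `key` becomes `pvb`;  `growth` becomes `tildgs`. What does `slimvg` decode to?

Each pair mirrors across the alphabet (k↔p, e↔v, y↔b): positions sum to 25. Each letter is replaced by its mirror in the alphabet: a↔z, b↔y, c↔x, and so on (the Atbash cipher).
Undoing it on slimvg: s↔h, l↔o, i↔r, m↔n, v↔e, g↔t.

hornet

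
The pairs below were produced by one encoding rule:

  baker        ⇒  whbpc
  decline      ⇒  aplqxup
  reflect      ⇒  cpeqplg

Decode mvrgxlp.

justice

This is an affine cipher: with a=0,…,z=25, each position x becomes (15x+7) mod 26.
Undoing it on mvrgxlp: m(12)→7·(12−7)≡9=j; v(21)→7·(21−7)≡20=u; r(17)→7·(17−7)≡18=s; g(6)→7·(6−7)≡19=t; x(23)→7·(23−7)≡8=i; l(11)→7·(11−7)≡2=c; p(15)→7·(15−7)≡4=e (all mod 26).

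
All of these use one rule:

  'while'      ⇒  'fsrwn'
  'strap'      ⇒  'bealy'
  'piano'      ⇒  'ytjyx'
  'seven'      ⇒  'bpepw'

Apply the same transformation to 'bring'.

Shifts by position in while: pos 0: w→f (+9), pos 1: h→s (+11), pos 2: i→r (+9), pos 3: l→w (+11) — repeating every 2. It's a Vigenère-style cipher with numeric key [9,11]: position i shifts by key[i mod 2].
On bring: b+9=k, r+11=c, i+9=r, n+11=y, g+9=p.

kcryp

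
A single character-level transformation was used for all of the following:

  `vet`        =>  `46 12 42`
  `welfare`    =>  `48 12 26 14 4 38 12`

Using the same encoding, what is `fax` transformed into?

14 4 50

v(#22)→46 and e(#5)→12: differences scale by 2, so n = 2·pos + 2. Each letter becomes 2×(its alphabet position, a=1..z=26) + 2.
For fax: f=6→14, a=1→4, x=24→50.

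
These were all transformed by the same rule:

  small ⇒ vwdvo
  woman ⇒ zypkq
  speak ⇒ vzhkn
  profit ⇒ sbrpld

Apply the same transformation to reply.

Shifts by position in small: pos 0: s→v (+3), pos 1: m→w (+10), pos 2: a→d (+3), pos 3: l→v (+10) — repeating every 2. The shifts repeat in a cycle of length 2: positions 0,1,… shift by +3, +10, then the pattern repeats.
On reply: r+3=u, e+10=o, p+3=s, l+10=v, y+3=b.

uosvb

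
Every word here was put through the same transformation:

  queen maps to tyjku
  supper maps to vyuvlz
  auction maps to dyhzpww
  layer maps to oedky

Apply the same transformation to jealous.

The shift increases by 1 at each position, starting from +3: 3, 4, 5, ….
For jealous: j+3=m, e+4=i, a+5=f, l+6=r, o+7=v, u+8=c, s+9=b.

mifrvcb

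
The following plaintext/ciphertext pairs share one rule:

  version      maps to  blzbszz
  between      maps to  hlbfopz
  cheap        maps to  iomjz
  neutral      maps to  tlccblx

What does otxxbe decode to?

import

In version: v→b is +6, e→l is +7, r→z is +8, s→b is +9 — the shift increases by 1 each position. Each letter shifts forward by (position + 6), i.e. 6, 7, 8, … — the shift grows by one for each successive letter.
Undoing it on otxxbe: o−6=i, t−7=m, x−8=p, x−9=o, b−10=r, e−11=t.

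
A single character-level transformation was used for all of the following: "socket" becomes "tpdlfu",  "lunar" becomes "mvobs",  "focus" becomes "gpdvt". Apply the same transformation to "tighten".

ujhiufo

Compare letters: s→t is +1, o→p is +1, c→d is +1 — a constant shift. Each letter is shifted forward by 1 in the alphabet (a Caesar shift of +1).
For tighten: t+1=u, i+1=j, g+1=h, h+1=i, t+1=u, e+1=f, n+1=o.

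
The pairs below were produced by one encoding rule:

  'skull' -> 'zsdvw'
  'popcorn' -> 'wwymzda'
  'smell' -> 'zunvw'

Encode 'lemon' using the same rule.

smvyy

Each letter shifts forward by (position + 7), i.e. 7, 8, 9, … — the shift grows by one for each successive letter.
On lemon: l+7=s, e+8=m, m+9=v, o+10=y, n+11=y.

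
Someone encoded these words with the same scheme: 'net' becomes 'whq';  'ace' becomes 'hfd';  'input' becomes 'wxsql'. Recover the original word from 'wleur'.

orbit

Read the word backwards and shift each letter +3.
Decoding wleur: shift back: w−3=t, l−3=i, e−3=b, u−3=r, r−3=o → tibro; then reverse → orbit.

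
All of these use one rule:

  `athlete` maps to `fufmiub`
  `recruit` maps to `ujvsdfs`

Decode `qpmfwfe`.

The output letters match the input read backwards, each shifted +1: athlete reversed is etelhta. Read the word backwards and shift each letter +1.
Undoing it on qpmfwfe: shift back: q−1=p, p−1=o, m−1=l, f−1=e, w−1=v, f−1=e, e−1=d → poleved; then reverse → develop.

develop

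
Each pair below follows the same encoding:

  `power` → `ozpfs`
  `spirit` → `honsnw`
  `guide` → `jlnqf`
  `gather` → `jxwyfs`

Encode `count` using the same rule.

Treating letters as 0–25, the rule is x ↦ 15x + 23 (mod 26).
For count: c(2)→15·2+23≡1=b; o(14)→15·14+23≡25=z; u(20)→15·20+23≡11=l; n(13)→15·13+23≡10=k; t(19)→15·19+23≡22=w (all mod 26).

bzlkw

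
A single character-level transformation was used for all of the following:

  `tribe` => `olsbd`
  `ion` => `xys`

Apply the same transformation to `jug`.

qet

Read the word backwards and shift each letter +10.
On jug: reverse → guj; then shift: g+10=q, u+10=e, j+10=t.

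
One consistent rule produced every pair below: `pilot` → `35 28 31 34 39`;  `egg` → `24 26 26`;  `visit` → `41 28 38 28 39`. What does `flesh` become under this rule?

25 31 24 38 27

p is letter #16 and maps to 35: an offset of 19. Each letter is replaced by its alphabet position (a=1..z=26) + 19.
For flesh: f=6→25, l=12→31, e=5→24, s=19→38, h=8→27.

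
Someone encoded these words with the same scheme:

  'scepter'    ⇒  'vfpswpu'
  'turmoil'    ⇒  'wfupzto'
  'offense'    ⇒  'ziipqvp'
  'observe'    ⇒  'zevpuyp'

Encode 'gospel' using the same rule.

jzvspo

The shift depends on letter class: consonant s→v is +3, but vowel e→p is +11. The rule splits by letter class: vowels +11, consonants +3.
Applying it to gospel: g(cons)+3=j, o(vowel)+11=z, s(cons)+3=v, p(cons)+3=s, e(vowel)+11=p, l(cons)+3=o.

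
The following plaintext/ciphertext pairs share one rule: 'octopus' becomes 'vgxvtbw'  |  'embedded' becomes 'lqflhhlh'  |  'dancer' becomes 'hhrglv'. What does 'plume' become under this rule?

Vowels shift forward by 7 and consonants shift forward by 4.
Applying it to plume: p(cons)+4=t, l(cons)+4=p, u(vowel)+7=b, m(cons)+4=q, e(vowel)+7=l.

tpbql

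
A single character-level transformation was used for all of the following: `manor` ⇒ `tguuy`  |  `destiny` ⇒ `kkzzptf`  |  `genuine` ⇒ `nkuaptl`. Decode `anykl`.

three

The shifts repeat in a cycle of length 2: positions 0,1,… shift by +7, +6, then the pattern repeats.
Decoding anykl: a−7=t, n−6=h, y−7=r, k−6=e, l−7=e.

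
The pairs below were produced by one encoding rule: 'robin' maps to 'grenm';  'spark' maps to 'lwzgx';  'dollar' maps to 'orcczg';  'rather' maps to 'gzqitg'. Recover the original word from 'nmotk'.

r(17)→g(6) and o(14)→r(17) fit y≡5x+25 (mod 26); the inverse of 5 mod 26 is 21. Treating letters as 0–25, the rule is x ↦ 5x + 25 (mod 26).
Decoding nmotk: n(13)→21·(13−25)≡8=i; m(12)→21·(12−25)≡13=n; o(14)→21·(14−25)≡3=d; t(19)→21·(19−25)≡4=e; k(10)→21·(10−25)≡23=x (all mod 26).

index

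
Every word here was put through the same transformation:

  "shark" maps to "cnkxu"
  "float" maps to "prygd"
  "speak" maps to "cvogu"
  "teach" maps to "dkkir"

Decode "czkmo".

stage

Shifts by position in shark: pos 0: s→c (+10), pos 1: h→n (+6), pos 2: a→k (+10), pos 3: r→x (+6) — repeating every 2. It's a Vigenère-style cipher with numeric key [10,6]: position i shifts by key[i mod 2].
Undoing it on czkmo: c−10=s, z−6=t, k−10=a, m−6=g, o−10=e.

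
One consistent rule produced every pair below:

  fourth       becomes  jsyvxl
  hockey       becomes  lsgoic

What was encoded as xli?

Compare letters: f→j is +4, o→s is +4, u→y is +4 — a constant shift. This is a Caesar cipher with shift 4.
Reversing it on xli: x−4=t, l−4=h, i−4=e.

the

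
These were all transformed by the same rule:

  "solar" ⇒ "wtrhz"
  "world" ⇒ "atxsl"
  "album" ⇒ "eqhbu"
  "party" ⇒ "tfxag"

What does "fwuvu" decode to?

broom

In solar: s→w is +4, o→t is +5, l→r is +6, a→h is +7 — the shift increases by 1 each position. Each letter shifts forward by (position + 4), i.e. 4, 5, 6, … — the shift grows by one for each successive letter.
Reversing it on fwuvu: f−4=b, w−5=r, u−6=o, v−7=o, u−8=m.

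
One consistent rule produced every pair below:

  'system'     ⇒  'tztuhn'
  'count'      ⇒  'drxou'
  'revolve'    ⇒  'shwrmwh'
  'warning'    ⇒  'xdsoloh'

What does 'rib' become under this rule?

slc

The shift depends on letter class: consonant s→t is +1, but vowel e→h is +3. Vowels shift forward by 3 and consonants shift forward by 1.
On rib: r(cons)+1=s, i(vowel)+3=l, b(cons)+1=c.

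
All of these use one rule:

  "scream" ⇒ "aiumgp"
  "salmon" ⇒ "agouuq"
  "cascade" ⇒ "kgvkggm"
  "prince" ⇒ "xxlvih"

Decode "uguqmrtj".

It's a Vigenère-style cipher with numeric key [8,6,3]: position i shifts by key[i mod 3].
Undoing it on uguqmrtj: u−8=m, g−6=a, u−3=r, q−8=i, m−6=g, r−3=o, t−8=l, j−6=d.

marigold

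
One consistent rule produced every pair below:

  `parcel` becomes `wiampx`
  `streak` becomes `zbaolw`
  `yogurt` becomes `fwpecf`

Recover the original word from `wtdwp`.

The shift increases by 1 at each position, starting from +7: 7, 8, 9, ….
Decoding wtdwp: w−7=p, t−8=l, d−9=u, w−10=m, p−11=e.

plume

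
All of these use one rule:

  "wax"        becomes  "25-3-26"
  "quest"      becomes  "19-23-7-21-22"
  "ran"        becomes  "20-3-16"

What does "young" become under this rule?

Letters become their 1-based position plus 2 (so a→3, b→4, …).
On young: y=25→27, o=15→17, u=21→23, n=14→16, g=7→9.

27-17-23-16-9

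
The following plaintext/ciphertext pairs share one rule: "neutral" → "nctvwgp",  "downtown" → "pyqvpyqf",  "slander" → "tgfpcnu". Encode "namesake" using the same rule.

Read the word backwards and shift each letter +2.
On namesake: reverse → ekaseman; then shift: e+2=g, k+2=m, a+2=c, s+2=u, e+2=g, m+2=o, a+2=c, n+2=p.

gmcugocp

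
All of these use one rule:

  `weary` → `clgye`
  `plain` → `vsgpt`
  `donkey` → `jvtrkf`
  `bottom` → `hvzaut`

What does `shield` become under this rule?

Shifts by position in weary: pos 0: w→c (+6), pos 1: e→l (+7), pos 2: a→g (+6), pos 3: r→y (+7) — repeating every 2. The shifts repeat in a cycle of length 2: positions 0,1,… shift by +6, +7, then the pattern repeats.
Applying it to shield: s+6=y, h+7=o, i+6=o, e+7=l, l+6=r, d+7=k.

yoolrk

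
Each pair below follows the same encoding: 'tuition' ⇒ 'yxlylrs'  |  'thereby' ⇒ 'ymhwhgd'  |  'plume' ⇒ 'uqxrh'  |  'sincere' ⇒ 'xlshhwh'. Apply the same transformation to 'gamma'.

ldrrd

The shift depends on letter class: consonant t→y is +5, but vowel u→x is +3. Vowels shift forward by 3 and consonants shift forward by 5.
Applying it to gamma: g(cons)+5=l, a(vowel)+3=d, m(cons)+5=r, m(cons)+5=r, a(vowel)+3=d.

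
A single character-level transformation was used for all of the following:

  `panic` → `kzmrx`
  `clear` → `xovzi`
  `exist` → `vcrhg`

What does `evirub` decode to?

verify

Each pair mirrors across the alphabet (p↔k, a↔z, n↔m): positions sum to 25. This is the alphabet-reversal cipher (Atbash): a becomes z, b becomes y, etc.
Reversing it on evirub: e↔v, v↔e, i↔r, r↔i, u↔f, b↔y.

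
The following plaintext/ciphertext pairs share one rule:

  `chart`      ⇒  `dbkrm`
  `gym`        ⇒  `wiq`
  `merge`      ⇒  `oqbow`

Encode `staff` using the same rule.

The output letters match the input read backwards, each shifted +10: chart reversed is trahc. Two steps: reverse the string, then apply a Caesar shift of +10.
On staff: reverse → ffats; then shift: f+10=p, f+10=p, a+10=k, t+10=d, s+10=c.

ppkdc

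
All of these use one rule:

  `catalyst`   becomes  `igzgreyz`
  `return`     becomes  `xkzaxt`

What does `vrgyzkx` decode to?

plaster

It's a constant shift of +6 (ROT6).
Reversing it on vrgyzkx: v−6=p, r−6=l, g−6=a, y−6=s, z−6=t, k−6=e, x−6=r.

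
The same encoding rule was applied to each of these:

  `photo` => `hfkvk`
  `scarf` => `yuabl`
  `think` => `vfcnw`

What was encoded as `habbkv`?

parrot

p(15)→h(7) and h(7)→f(5) fit y≡23x+0 (mod 26); the inverse of 23 mod 26 is 17. Treating letters as 0–25, the rule is x ↦ 23x + 0 (mod 26).
Undoing it on habbkv: h(7)→17·(7−0)≡15=p; a(0)→17·(0−0)≡0=a; b(1)→17·(1−0)≡17=r; b(1)→17·(1−0)≡17=r; k(10)→17·(10−0)≡14=o; v(21)→17·(21−0)≡19=t (all mod 26).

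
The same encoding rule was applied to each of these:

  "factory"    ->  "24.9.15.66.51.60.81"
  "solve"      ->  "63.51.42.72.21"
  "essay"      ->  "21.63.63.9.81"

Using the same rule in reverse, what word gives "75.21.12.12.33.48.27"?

webbing

With a=1..z=26, the number is 3·pos + 6.
Decoding 75.21.12.12.33.48.27: 75→(75−6)÷3=23=w, 21→(21−6)÷3=5=e, 12→(12−6)÷3=2=b, 12→(12−6)÷3=2=b, 33→(33−6)÷3=9=i, 48→(48−6)÷3=14=n, 27→(27−6)÷3=7=g.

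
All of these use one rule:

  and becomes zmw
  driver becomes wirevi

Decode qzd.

This is the alphabet-reversal cipher (Atbash): a becomes z, b becomes y, etc.
Reversing it on qzd: q↔j, z↔a, d↔w.

jaw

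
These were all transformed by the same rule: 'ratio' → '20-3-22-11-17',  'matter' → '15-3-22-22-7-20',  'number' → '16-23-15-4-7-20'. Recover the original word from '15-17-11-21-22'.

r is letter #18 and maps to 20: an offset of 2. The number is (letter's place in the alphabet, a=1) + 2.
Reversing it on 15-17-11-21-22: 15→(15−2)÷1=13=m, 17→(17−2)÷1=15=o, 11→(11−2)÷1=9=i, 21→(21−2)÷1=19=s, 22→(22−2)÷1=20=t.

moist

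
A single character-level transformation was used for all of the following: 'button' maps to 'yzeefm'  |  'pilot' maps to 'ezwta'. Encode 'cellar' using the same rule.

clwwpn

The output letters match the input read backwards, each shifted +11: button reversed is nottub. Two steps: reverse the string, then apply a Caesar shift of +11.
On cellar: reverse → rallec; then shift: r+11=c, a+11=l, l+11=w, l+11=w, e+11=p, c+11=n.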